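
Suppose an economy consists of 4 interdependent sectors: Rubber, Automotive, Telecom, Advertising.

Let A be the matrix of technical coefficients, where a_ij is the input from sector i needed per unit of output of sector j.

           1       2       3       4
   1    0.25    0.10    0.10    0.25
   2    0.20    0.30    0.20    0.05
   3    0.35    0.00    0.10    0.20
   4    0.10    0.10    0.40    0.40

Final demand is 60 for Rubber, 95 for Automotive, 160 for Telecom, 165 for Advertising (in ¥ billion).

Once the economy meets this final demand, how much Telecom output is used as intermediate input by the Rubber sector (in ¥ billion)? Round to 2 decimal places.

I − A =
  [   0.75    -0.10    -0.10    -0.25]
  [  -0.20     0.70    -0.20    -0.05]
  [  -0.35     0.00     0.90    -0.20]
  [  -0.10    -0.10    -0.40     0.60]
Compute the cofactors C_ij = (−1)^(i+j)·(3×3 minor ij) of I−A; the adjugate is their transpose:
adj(I−A) = Cᵀ =
  [ 0.31350   0.07050   0.13050   0.18000]
  [ 0.14950   0.26450   0.13250   0.12850]
  [ 0.16325   0.04675   0.27625   0.16400]
  [ 0.18600   0.08700   0.22800   0.42300]
det(I−A) = Σ_j (I−A)_1j·C_1j = (0.75)(0.31350) + (-0.10)(0.14950) + (-0.10)(0.16325) + (-0.25)(0.18600) = 0.15735
(I − A)⁻¹ = adj(I−A) / det(I−A) ≈
  [   1.9924     0.4480     0.8294     1.1439]
  [   0.9501     1.6810     0.8421     0.8167]
  [   1.0375     0.2971     1.7556     1.0423]
  [   1.1821     0.5529     1.4490     2.6883]
First solve x = (I − A)⁻¹ d = adj(I−A)·d / det(I−A); in particular x_1 = (0.31350·60 + 0.07050·95 + 0.13050·160 + 0.18000·165) / 0.15735 = 76.0875 / 0.15735 ≈ 483.5558.
Intermediate flow from 3 to 1: z_31 = a_31 · x_1 = 0.35 × 76.0875 / 0.15735 = 26.630625 / 0.15735 ≈ 169.24.

z_31 = 169.24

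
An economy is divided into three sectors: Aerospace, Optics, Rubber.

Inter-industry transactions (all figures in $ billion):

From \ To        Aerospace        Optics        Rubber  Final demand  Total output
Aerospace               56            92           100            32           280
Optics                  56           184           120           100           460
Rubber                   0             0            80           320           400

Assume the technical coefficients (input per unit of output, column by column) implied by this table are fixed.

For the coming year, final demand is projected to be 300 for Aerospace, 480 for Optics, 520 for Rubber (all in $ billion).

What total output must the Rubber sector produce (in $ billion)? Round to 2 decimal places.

x_3 = 650.00

Technical coefficients a_ij = z_ij / X_j:
  a_11 = 56/280 = 0.20, a_21 = 56/280 = 0.20, a_31 = 0/280 = 0.00
  a_12 = 92/460 = 0.20, a_22 = 184/460 = 0.40, a_32 = 0/460 = 0.00
  a_13 = 100/400 = 0.25, a_23 = 120/400 = 0.30, a_33 = 80/400 = 0.20
I − A =
  [   0.80    -0.20    -0.25]
  [  -0.20     0.60    -0.30]
  [   0.00     0.00     0.80]
Cofactors of I−A, C_ij = (−1)^(i+j)·(minor ij) (rows/columns in the sector order above):
  C_11 = (0.60)(0.80) − (-0.30)(0.00) = 0.4800
  C_12 = −[(-0.20)(0.80) − (-0.30)(0.00)] = 0.1600
  C_13 = (-0.20)(0.00) − (0.60)(0.00) = 0.0000
  C_21 = −[(-0.20)(0.80) − (-0.25)(0.00)] = 0.1600
  C_22 = (0.80)(0.80) − (-0.25)(0.00) = 0.6400
  C_23 = −[(0.80)(0.00) − (-0.20)(0.00)] = 0.0000
  C_31 = (-0.20)(-0.30) − (-0.25)(0.60) = 0.2100
  C_32 = −[(0.80)(-0.30) − (-0.25)(-0.20)] = 0.2900
  C_33 = (0.80)(0.60) − (-0.20)(-0.20) = 0.4400
det(I−A) = Σ_j (I−A)_1j·C_1j = (0.80)(0.4800) + (-0.20)(0.1600) + (-0.25)(0.0000) = 0.3520
adj(I−A) = Cᵀ =
  [ 0.4800   0.1600   0.2100]
  [ 0.1600   0.6400   0.2900]
  [ 0.0000   0.0000   0.4400]
(I − A)⁻¹ = adj(I−A) / det(I−A) ≈
  [   1.3636     0.4545     0.5966]
  [   0.4545     1.8182     0.8239]
  [   0.0000     0.0000     1.2500]
x = (I − A)⁻¹ d = adj(I−A)·d / det(I−A), with det(I−A) = 0.3520:
  x_1 = (0.4800·300 + 0.1600·480 + 0.2100·520) / 0.3520 = 330.00 / 0.3520 = 937.50
  x_2 = (0.1600·300 + 0.6400·480 + 0.2900·520) / 0.3520 = 506.00 / 0.3520 = 1437.50
  x_3 = (0.0000·300 + 0.0000·480 + 0.4400·520) / 0.3520 = 228.80 / 0.3520 = 650.00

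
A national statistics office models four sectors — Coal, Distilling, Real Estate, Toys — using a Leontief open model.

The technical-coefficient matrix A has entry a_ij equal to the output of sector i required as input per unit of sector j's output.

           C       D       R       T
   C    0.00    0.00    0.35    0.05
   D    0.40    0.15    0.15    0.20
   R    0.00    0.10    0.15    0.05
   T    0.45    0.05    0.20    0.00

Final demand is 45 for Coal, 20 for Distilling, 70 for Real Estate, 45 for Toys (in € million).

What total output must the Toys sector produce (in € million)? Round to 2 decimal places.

I − A =
  [   1.00     0.00    -0.35    -0.05]
  [  -0.40     0.85    -0.15    -0.20]
  [   0.00    -0.10     0.85    -0.05]
  [  -0.45    -0.05    -0.20     1.00]
Compute the cofactors C_ij = (−1)^(i+j)·(3×3 minor ij) of I−A; the adjugate is their transpose:
adj(I−A) = Cᵀ =
  [ 0.686125   0.039000   0.302875   0.057250]
  [ 0.415875   0.813000   0.362125   0.201500]
  [ 0.069125   0.100250   0.819875   0.064500]
  [ 0.343375   0.078250   0.318375   0.693500]
det(I−A) = Σ_j (I−A)_1j·C_1j = (1.00)(0.686125) + (0.00)(0.415875) + (-0.35)(0.069125) + (-0.05)(0.343375) = 0.6447625
(I − A)⁻¹ = adj(I−A) / det(I−A) ≈
  [   1.0642     0.0605     0.4697     0.0888]
  [   0.6450     1.2609     0.5616     0.3125]
  [   0.1072     0.1555     1.2716     0.1000]
  [   0.5326     0.1214     0.4938     1.0756]
x = (I − A)⁻¹ d = adj(I−A)·d / det(I−A), with det(I−A) = 0.6447625:
  x_C = (0.686125·45 + 0.039000·20 + 0.302875·70 + 0.057250·45) / 0.6447625 = 55.433125 / 0.6447625 ≈ 85.97
  x_D = (0.415875·45 + 0.813000·20 + 0.362125·70 + 0.201500·45) / 0.6447625 = 69.390625 / 0.6447625 ≈ 107.62
  x_R = (0.069125·45 + 0.100250·20 + 0.819875·70 + 0.064500·45) / 0.6447625 = 65.409375 / 0.6447625 ≈ 101.45
  x_T = (0.343375·45 + 0.078250·20 + 0.318375·70 + 0.693500·45) / 0.6447625 = 70.510625 / 0.6447625 ≈ 109.36

x_T = 109.36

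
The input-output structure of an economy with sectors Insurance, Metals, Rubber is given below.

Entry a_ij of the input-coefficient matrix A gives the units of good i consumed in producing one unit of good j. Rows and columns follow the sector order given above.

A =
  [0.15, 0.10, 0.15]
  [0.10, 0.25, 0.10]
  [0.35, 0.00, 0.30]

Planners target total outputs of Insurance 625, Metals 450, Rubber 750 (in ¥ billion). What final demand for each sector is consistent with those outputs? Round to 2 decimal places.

d_I = 373.75, d_M = 200.00, d_R = 306.25

I − A =
  [   0.85    -0.10    -0.15]
  [  -0.10     0.75    -0.10]
  [  -0.35     0.00     0.70]
d = (I − A) x:
  d_I = (+0.85)·625 + (-0.10)·450 + (-0.15)·750 = 373.75
  d_M = (-0.10)·625 + (+0.75)·450 + (-0.10)·750 = 200.00
  d_R = (-0.35)·625 + (+0.00)·450 + (+0.70)·750 = 306.25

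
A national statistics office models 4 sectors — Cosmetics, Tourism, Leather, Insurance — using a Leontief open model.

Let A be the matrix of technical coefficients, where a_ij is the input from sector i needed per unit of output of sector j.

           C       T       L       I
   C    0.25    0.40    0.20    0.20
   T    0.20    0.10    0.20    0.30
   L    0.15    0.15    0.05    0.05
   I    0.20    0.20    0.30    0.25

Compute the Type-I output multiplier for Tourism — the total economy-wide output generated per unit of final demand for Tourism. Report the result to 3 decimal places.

I − A =
  [   0.75    -0.40    -0.20    -0.20]
  [  -0.20     0.90    -0.20    -0.30]
  [  -0.15    -0.15     0.95    -0.05]
  [  -0.20    -0.20    -0.30     0.75]
Compute the cofactors C_ij = (−1)^(i+j)·(3×3 minor ij) of I−A; the adjugate is their transpose:
adj(I−A) = Cᵀ =
  [ 0.532750   0.350500   0.281000   0.301000]
  [ 0.234500   0.451625   0.226000   0.258250]
  [ 0.134750   0.140875   0.333250   0.114500]
  [ 0.258500   0.270250   0.268500   0.497750]
det(I−A) = Σ_j (I−A)_1j·C_1j = (0.75)(0.532750) + (-0.40)(0.234500) + (-0.20)(0.134750) + (-0.20)(0.258500) = 0.2271125
(I − A)⁻¹ = adj(I−A) / det(I−A) ≈
  [   2.3458     1.5433     1.2373     1.3253]
  [   1.0325     1.9886     0.9951     1.1371]
  [   0.5933     0.6203     1.4673     0.5042]
  [   1.1382     1.1899     1.1822     2.1916]
The output multiplier for sector j is the column-j sum of the Leontief inverse (I − A)⁻¹ = adj(I−A) / det(I−A).
Column T of adj(I−A): (0.350500, 0.451625, 0.140875, 0.270250); det(I−A) = 0.2271125.
m_T = (0.350500 + 0.451625 + 0.140875 + 0.270250) / 0.2271125 = 1.21325 / 0.2271125 ≈ 5.342.

m_T = 5.342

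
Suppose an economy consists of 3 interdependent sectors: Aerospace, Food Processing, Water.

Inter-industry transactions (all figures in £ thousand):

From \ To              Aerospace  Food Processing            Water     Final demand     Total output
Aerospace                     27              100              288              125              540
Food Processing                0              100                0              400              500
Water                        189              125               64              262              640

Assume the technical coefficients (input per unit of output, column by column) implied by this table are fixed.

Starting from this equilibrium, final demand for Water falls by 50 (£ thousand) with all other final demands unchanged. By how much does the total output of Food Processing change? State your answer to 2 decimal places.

Δx_F = 0.00

Technical coefficients a_ij = z_ij / X_j:
  a_AA = 27/540 = 0.05, a_FA = 0/540 = 0.00, a_WA = 189/540 = 0.35
  a_AF = 100/500 = 0.20, a_FF = 100/500 = 0.20, a_WF = 125/500 = 0.25
  a_AW = 288/640 = 0.45, a_FW = 0/640 = 0.00, a_WW = 64/640 = 0.10
I − A =
  [   0.95    -0.20    -0.45]
  [   0.00     0.80     0.00]
  [  -0.35    -0.25     0.90]
Cofactors of I−A, C_ij = (−1)^(i+j)·(minor ij) (rows/columns in the sector order above):
  C_11 = (0.80)(0.90) − (0.00)(-0.25) = 0.7200
  C_12 = −[(0.00)(0.90) − (0.00)(-0.35)] = 0.0000
  C_13 = (0.00)(-0.25) − (0.80)(-0.35) = 0.2800
  C_21 = −[(-0.20)(0.90) − (-0.45)(-0.25)] = 0.2925
  C_22 = (0.95)(0.90) − (-0.45)(-0.35) = 0.6975
  C_23 = −[(0.95)(-0.25) − (-0.20)(-0.35)] = 0.3075
  C_31 = (-0.20)(0.00) − (-0.45)(0.80) = 0.3600
  C_32 = −[(0.95)(0.00) − (-0.45)(0.00)] = 0.0000
  C_33 = (0.95)(0.80) − (-0.20)(0.00) = 0.7600
det(I−A) = Σ_j (I−A)_1j·C_1j = (0.95)(0.7200) + (-0.20)(0.0000) + (-0.45)(0.2800) = 0.5580
adj(I−A) = Cᵀ =
  [ 0.7200   0.2925   0.3600]
  [ 0.0000   0.6975   0.0000]
  [ 0.2800   0.3075   0.7600]
(I − A)⁻¹ = adj(I−A) / det(I−A) ≈
  [   1.2903     0.5242     0.6452]
  [   0.0000     1.2500     0.0000]
  [   0.5018     0.5511     1.3620]
Δx = (I − A)⁻¹ Δd with Δd having -50 in the Water component and 0 elsewhere.
So Δx_F = L_FW · (-50), where L_FW = adj(I−A)_FW / det(I−A) = 0.0000 / 0.5580.
Δx_F = 0.0000 × (-50) / 0.5580 = 0.00 / 0.5580 = 0.00.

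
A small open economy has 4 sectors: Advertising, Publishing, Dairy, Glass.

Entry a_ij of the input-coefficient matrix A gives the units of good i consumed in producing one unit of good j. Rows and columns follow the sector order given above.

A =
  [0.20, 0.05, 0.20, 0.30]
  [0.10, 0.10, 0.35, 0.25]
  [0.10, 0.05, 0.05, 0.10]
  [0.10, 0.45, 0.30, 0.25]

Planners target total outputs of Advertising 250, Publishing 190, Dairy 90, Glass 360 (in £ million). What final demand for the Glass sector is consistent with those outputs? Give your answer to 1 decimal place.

d_G = 132.5

I − A =
  [   0.80    -0.05    -0.20    -0.30]
  [  -0.10     0.90    -0.35    -0.25]
  [  -0.10    -0.05     0.95    -0.10]
  [  -0.10    -0.45    -0.30     0.75]
d = (I − A) x:
  d_A = (+0.80)·250 + (-0.05)·190 + (-0.20)·90 + (-0.30)·360 = 64.5
  d_P = (-0.10)·250 + (+0.90)·190 + (-0.35)·90 + (-0.25)·360 = 24.5
  d_D = (-0.10)·250 + (-0.05)·190 + (+0.95)·90 + (-0.10)·360 = 15.0
  d_G = (-0.10)·250 + (-0.45)·190 + (-0.30)·90 + (+0.75)·360 = 132.5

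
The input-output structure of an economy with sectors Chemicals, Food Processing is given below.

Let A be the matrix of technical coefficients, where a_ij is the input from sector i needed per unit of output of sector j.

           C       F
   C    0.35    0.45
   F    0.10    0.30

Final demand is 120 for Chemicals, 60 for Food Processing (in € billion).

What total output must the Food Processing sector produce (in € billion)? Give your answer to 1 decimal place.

I − A =
  [   0.65    -0.45]
  [  -0.10     0.70]
det(I−A) = (0.65)(0.70) − (-0.45)(-0.10) = 0.4100
adj(I−A) = [[0.70, 0.45], [0.10, 0.65]]
(I − A)⁻¹ = adj(I−A) / det(I−A) ≈
  [   1.7073     1.0976]
  [   0.2439     1.5854]
x = (I − A)⁻¹ d = adj(I−A)·d / det(I−A), with det(I−A) = 0.4100:
  x_C = (0.70·120 + 0.45·60) / 0.4100 = 111.00 / 0.4100 ≈ 270.7
  x_F = (0.10·120 + 0.65·60) / 0.4100 = 51.00 / 0.4100 ≈ 124.4

x_F = 124.4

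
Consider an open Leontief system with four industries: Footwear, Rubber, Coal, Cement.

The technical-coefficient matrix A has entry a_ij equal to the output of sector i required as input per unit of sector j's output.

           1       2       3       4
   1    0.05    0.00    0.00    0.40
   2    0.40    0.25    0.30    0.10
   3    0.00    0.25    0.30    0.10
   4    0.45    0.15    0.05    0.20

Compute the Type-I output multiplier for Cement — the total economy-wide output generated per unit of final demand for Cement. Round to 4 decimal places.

I − A =
  [   0.95     0.00     0.00    -0.40]
  [  -0.40     0.75    -0.30    -0.10]
  [   0.00    -0.25     0.70    -0.10]
  [  -0.45    -0.15    -0.05     0.80]
Compute the cofactors C_ij = (−1)^(i+j)·(3×3 minor ij) of I−A; the adjugate is their transpose:
adj(I−A) = Cᵀ =
  [ 0.340000   0.047000   0.033000   0.180000]
  [ 0.267000   0.401250   0.186750   0.207000]
  [ 0.131000   0.159250   0.396750   0.135000]
  [ 0.249500   0.111625   0.078375   0.427500]
det(I−A) = Σ_j (I−A)_1j·C_1j = (0.95)(0.340000) + (0.00)(0.267000) + (0.00)(0.131000) + (-0.40)(0.249500) = 0.2232
(I − A)⁻¹ = adj(I−A) / det(I−A) ≈
  [   1.52330     0.21057     0.14785     0.80645]
  [   1.19624     1.79772     0.83669     0.92742]
  [   0.58692     0.71349     1.77755     0.60484]
  [   1.11783     0.50011     0.35114     1.91532]
The output multiplier for sector j is the column-j sum of the Leontief inverse (I − A)⁻¹ = adj(I−A) / det(I−A).
Column 4 of adj(I−A): (0.180000, 0.207000, 0.135000, 0.427500); det(I−A) = 0.2232.
m_4 = (0.180000 + 0.207000 + 0.135000 + 0.427500) / 0.2232 = 0.9495 / 0.2232 ≈ 4.2540.

m_4 = 4.2540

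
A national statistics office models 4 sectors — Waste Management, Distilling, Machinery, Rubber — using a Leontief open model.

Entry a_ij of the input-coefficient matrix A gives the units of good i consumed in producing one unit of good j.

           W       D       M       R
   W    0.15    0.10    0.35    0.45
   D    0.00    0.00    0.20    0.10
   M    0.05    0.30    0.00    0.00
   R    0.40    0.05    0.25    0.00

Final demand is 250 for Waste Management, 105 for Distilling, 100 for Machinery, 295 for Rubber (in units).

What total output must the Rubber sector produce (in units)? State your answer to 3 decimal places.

x_R = 654.980

I − A =
  [   0.85    -0.10    -0.35    -0.45]
  [   0.00     1.00    -0.20    -0.10]
  [  -0.05    -0.30     1.00     0.00]
  [  -0.40    -0.05    -0.25     1.00]
Compute the cofactors C_ij = (−1)^(i+j)·(3×3 minor ij) of I−A; the adjugate is their transpose:
adj(I−A) = Cᵀ =
  [ 0.927500   0.261250   0.487750   0.443500]
  [ 0.051250   0.646875   0.169250   0.087750]
  [ 0.061750   0.207125   0.661750   0.048500]
  [ 0.389000   0.188625   0.369000   0.780500]
det(I−A) = Σ_j (I−A)_1j·C_1j = (0.85)(0.927500) + (-0.10)(0.051250) + (-0.35)(0.061750) + (-0.45)(0.389000) = 0.5865875
(I − A)⁻¹ = adj(I−A) / det(I−A) ≈
  [   1.5812     0.4454     0.8315     0.7561]
  [   0.0874     1.1028     0.2885     0.1496]
  [   0.1053     0.3531     1.1281     0.0827]
  [   0.6632     0.3216     0.6291     1.3306]
x = (I − A)⁻¹ d = adj(I−A)·d / det(I−A), with det(I−A) = 0.5865875:
  x_W = (0.927500·250 + 0.261250·105 + 0.487750·100 + 0.443500·295) / 0.5865875 = 438.91375 / 0.5865875 ≈ 748.249
  x_D = (0.051250·250 + 0.646875·105 + 0.169250·100 + 0.087750·295) / 0.5865875 = 123.545625 / 0.5865875 ≈ 210.618
  x_M = (0.061750·250 + 0.207125·105 + 0.661750·100 + 0.048500·295) / 0.5865875 = 117.668125 / 0.5865875 ≈ 200.598
  x_R = (0.389000·250 + 0.188625·105 + 0.369000·100 + 0.780500·295) / 0.5865875 = 384.203125 / 0.5865875 ≈ 654.980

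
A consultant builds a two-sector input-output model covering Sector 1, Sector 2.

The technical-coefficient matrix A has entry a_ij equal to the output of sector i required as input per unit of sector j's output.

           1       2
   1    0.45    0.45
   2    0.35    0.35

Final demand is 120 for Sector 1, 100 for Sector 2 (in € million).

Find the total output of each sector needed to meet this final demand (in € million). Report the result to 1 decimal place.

I − A =
  [   0.55    -0.45]
  [  -0.35     0.65]
det(I−A) = (0.55)(0.65) − (-0.45)(-0.35) = 0.2000
adj(I−A) = [[0.65, 0.45], [0.35, 0.55]]
(I − A)⁻¹ = adj(I−A) / det(I−A) ≈
  [   3.2500     2.2500]
  [   1.7500     2.7500]
x = (I − A)⁻¹ d = adj(I−A)·d / det(I−A), with det(I−A) = 0.2000:
  x_1 = (0.65·120 + 0.45·100) / 0.2000 = 123.00 / 0.2000 = 615.0
  x_2 = (0.35·120 + 0.55·100) / 0.2000 = 97.00 / 0.2000 = 485.0

x_1 = 615.0, x_2 = 485.0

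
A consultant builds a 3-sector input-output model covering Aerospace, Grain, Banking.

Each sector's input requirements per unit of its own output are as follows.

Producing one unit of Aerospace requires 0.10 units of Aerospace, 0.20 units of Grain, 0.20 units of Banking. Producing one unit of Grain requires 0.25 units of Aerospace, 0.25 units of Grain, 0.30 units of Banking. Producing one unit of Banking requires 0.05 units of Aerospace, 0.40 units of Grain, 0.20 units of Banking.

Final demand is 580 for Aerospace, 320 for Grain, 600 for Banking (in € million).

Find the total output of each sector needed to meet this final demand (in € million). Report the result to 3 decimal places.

x_A = 1188.658, x_G = 1627.663, x_B = 1657.538

I − A =
  [   0.90    -0.25    -0.05]
  [  -0.20     0.75    -0.40]
  [  -0.20    -0.30     0.80]
Cofactors of I−A, C_ij = (−1)^(i+j)·(minor ij) (rows/columns in the sector order above):
  C_11 = (0.75)(0.80) − (-0.40)(-0.30) = 0.4800
  C_12 = −[(-0.20)(0.80) − (-0.40)(-0.20)] = 0.2400
  C_13 = (-0.20)(-0.30) − (0.75)(-0.20) = 0.2100
  C_21 = −[(-0.25)(0.80) − (-0.05)(-0.30)] = 0.2150
  C_22 = (0.90)(0.80) − (-0.05)(-0.20) = 0.7100
  C_23 = −[(0.90)(-0.30) − (-0.25)(-0.20)] = 0.3200
  C_31 = (-0.25)(-0.40) − (-0.05)(0.75) = 0.1375
  C_32 = −[(0.90)(-0.40) − (-0.05)(-0.20)] = 0.3700
  C_33 = (0.90)(0.75) − (-0.25)(-0.20) = 0.6250
det(I−A) = Σ_j (I−A)_1j·C_1j = (0.90)(0.4800) + (-0.25)(0.2400) + (-0.05)(0.2100) = 0.3615
adj(I−A) = Cᵀ =
  [ 0.4800   0.2150   0.1375]
  [ 0.2400   0.7100   0.3700]
  [ 0.2100   0.3200   0.6250]
(I − A)⁻¹ = adj(I−A) / det(I−A) ≈
  [   1.3278     0.5947     0.3804]
  [   0.6639     1.9640     1.0235]
  [   0.5809     0.8852     1.7289]
x = (I − A)⁻¹ d = adj(I−A)·d / det(I−A), with det(I−A) = 0.3615:
  x_A = (0.4800·580 + 0.2150·320 + 0.1375·600) / 0.3615 = 429.70 / 0.3615 ≈ 1188.658
  x_G = (0.2400·580 + 0.7100·320 + 0.3700·600) / 0.3615 = 588.40 / 0.3615 ≈ 1627.663
  x_B = (0.2100·580 + 0.3200·320 + 0.6250·600) / 0.3615 = 599.20 / 0.3615 ≈ 1657.538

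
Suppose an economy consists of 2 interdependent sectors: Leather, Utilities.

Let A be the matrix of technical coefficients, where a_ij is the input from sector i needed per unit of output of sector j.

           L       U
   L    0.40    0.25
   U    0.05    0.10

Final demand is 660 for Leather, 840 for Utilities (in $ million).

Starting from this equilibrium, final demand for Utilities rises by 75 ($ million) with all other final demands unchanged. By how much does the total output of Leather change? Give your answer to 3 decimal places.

I − A =
  [   0.60    -0.25]
  [  -0.05     0.90]
det(I−A) = (0.60)(0.90) − (-0.25)(-0.05) = 0.5275
adj(I−A) = [[0.90, 0.25], [0.05, 0.60]]
(I − A)⁻¹ = adj(I−A) / det(I−A) ≈
  [   1.7062     0.4739]
  [   0.0948     1.1374]
Δx = (I − A)⁻¹ Δd with Δd having +75 in the Utilities component and 0 elsewhere.
So Δx_L = L_LU · (+75), where L_LU = adj(I−A)_LU / det(I−A) = 0.25 / 0.5275.
Δx_L = 0.25 × (+75) / 0.5275 = 18.75 / 0.5275 ≈ 35.545.

Δx_L = 35.545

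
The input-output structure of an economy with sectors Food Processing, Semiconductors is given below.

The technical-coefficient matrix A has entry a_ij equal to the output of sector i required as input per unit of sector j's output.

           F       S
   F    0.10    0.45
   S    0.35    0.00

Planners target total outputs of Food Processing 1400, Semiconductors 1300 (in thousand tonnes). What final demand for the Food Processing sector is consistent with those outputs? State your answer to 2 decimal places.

d_F = 675.00

I − A =
  [   0.90    -0.45]
  [  -0.35     1.00]
d = (I − A) x:
  d_F = (+0.90)·1400 + (-0.45)·1300 = 675.00
  d_S = (-0.35)·1400 + (+1.00)·1300 = 810.00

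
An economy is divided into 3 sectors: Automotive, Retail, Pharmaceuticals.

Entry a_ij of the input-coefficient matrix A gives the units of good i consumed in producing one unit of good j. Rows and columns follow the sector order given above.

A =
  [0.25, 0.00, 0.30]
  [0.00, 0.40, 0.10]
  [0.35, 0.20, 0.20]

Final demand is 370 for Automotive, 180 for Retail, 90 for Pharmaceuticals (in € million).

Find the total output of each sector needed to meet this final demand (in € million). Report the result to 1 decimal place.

x_1 = 699.3, x_2 = 385.8, x_3 = 514.9

I − A =
  [   0.75     0.00    -0.30]
  [   0.00     0.60    -0.10]
  [  -0.35    -0.20     0.80]
Cofactors of I−A, C_ij = (−1)^(i+j)·(minor ij) (rows/columns in the sector order above):
  C_11 = (0.60)(0.80) − (-0.10)(-0.20) = 0.4600
  C_12 = −[(0.00)(0.80) − (-0.10)(-0.35)] = 0.0350
  C_13 = (0.00)(-0.20) − (0.60)(-0.35) = 0.2100
  C_21 = −[(0.00)(0.80) − (-0.30)(-0.20)] = 0.0600
  C_22 = (0.75)(0.80) − (-0.30)(-0.35) = 0.4950
  C_23 = −[(0.75)(-0.20) − (0.00)(-0.35)] = 0.1500
  C_31 = (0.00)(-0.10) − (-0.30)(0.60) = 0.1800
  C_32 = −[(0.75)(-0.10) − (-0.30)(0.00)] = 0.0750
  C_33 = (0.75)(0.60) − (0.00)(0.00) = 0.4500
det(I−A) = Σ_j (I−A)_1j·C_1j = (0.75)(0.4600) + (0.00)(0.0350) + (-0.30)(0.2100) = 0.2820
adj(I−A) = Cᵀ =
  [ 0.4600   0.0600   0.1800]
  [ 0.0350   0.4950   0.0750]
  [ 0.2100   0.1500   0.4500]
(I − A)⁻¹ = adj(I−A) / det(I−A) ≈
  [   1.6312     0.2128     0.6383]
  [   0.1241     1.7553     0.2660]
  [   0.7447     0.5319     1.5957]
x = (I − A)⁻¹ d = adj(I−A)·d / det(I−A), with det(I−A) = 0.2820:
  x_1 = (0.4600·370 + 0.0600·180 + 0.1800·90) / 0.2820 = 197.20 / 0.2820 ≈ 699.3
  x_2 = (0.0350·370 + 0.4950·180 + 0.0750·90) / 0.2820 = 108.80 / 0.2820 ≈ 385.8
  x_3 = (0.2100·370 + 0.1500·180 + 0.4500·90) / 0.2820 = 145.20 / 0.2820 ≈ 514.9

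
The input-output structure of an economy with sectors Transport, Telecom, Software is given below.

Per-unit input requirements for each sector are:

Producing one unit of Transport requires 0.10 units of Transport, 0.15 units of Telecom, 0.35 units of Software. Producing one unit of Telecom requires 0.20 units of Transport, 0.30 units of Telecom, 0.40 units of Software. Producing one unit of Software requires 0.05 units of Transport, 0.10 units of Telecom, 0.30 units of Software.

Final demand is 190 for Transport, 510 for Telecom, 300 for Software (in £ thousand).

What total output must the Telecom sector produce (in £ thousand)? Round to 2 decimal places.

x_2 = 1017.90

I − A =
  [   0.90    -0.20    -0.05]
  [  -0.15     0.70    -0.10]
  [  -0.35    -0.40     0.70]
Cofactors of I−A, C_ij = (−1)^(i+j)·(minor ij) (rows/columns in the sector order above):
  C_11 = (0.70)(0.70) − (-0.10)(-0.40) = 0.4500
  C_12 = −[(-0.15)(0.70) − (-0.10)(-0.35)] = 0.1400
  C_13 = (-0.15)(-0.40) − (0.70)(-0.35) = 0.3050
  C_21 = −[(-0.20)(0.70) − (-0.05)(-0.40)] = 0.1600
  C_22 = (0.90)(0.70) − (-0.05)(-0.35) = 0.6125
  C_23 = −[(0.90)(-0.40) − (-0.20)(-0.35)] = 0.4300
  C_31 = (-0.20)(-0.10) − (-0.05)(0.70) = 0.0550
  C_32 = −[(0.90)(-0.10) − (-0.05)(-0.15)] = 0.0975
  C_33 = (0.90)(0.70) − (-0.20)(-0.15) = 0.6000
det(I−A) = Σ_j (I−A)_1j·C_1j = (0.90)(0.4500) + (-0.20)(0.1400) + (-0.05)(0.3050) = 0.36175
adj(I−A) = Cᵀ =
  [ 0.4500   0.1600   0.0550]
  [ 0.1400   0.6125   0.0975]
  [ 0.3050   0.4300   0.6000]
(I − A)⁻¹ = adj(I−A) / det(I−A) ≈
  [   1.2440     0.4423     0.1520]
  [   0.3870     1.6932     0.2695]
  [   0.8431     1.1887     1.6586]
x = (I − A)⁻¹ d = adj(I−A)·d / det(I−A), with det(I−A) = 0.36175:
  x_1 = (0.4500·190 + 0.1600·510 + 0.0550·300) / 0.36175 = 183.60 / 0.36175 ≈ 507.53
  x_2 = (0.1400·190 + 0.6125·510 + 0.0975·300) / 0.36175 = 368.225 / 0.36175 ≈ 1017.90
  x_3 = (0.3050·190 + 0.4300·510 + 0.6000·300) / 0.36175 = 457.25 / 0.36175 ≈ 1263.99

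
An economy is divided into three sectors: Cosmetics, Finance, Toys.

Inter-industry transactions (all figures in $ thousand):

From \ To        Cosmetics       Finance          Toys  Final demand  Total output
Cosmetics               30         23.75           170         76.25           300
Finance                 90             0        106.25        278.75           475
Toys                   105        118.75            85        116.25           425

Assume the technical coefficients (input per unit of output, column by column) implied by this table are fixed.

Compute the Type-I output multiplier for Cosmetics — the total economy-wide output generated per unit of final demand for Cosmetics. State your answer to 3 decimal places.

Technical coefficients a_ij = z_ij / X_j:
  a_CC = 30/300 = 0.10, a_FC = 90/300 = 0.30, a_TC = 105/300 = 0.35
  a_CF = 23.75/475 = 0.05, a_FF = 0/475 = 0.00, a_TF = 118.75/475 = 0.25
  a_CT = 170/425 = 0.40, a_FT = 106.25/425 = 0.25, a_TT = 85/425 = 0.20
I − A =
  [   0.90    -0.05    -0.40]
  [  -0.30     1.00    -0.25]
  [  -0.35    -0.25     0.80]
Cofactors of I−A, C_ij = (−1)^(i+j)·(minor ij) (rows/columns in the sector order above):
  C_11 = (1.00)(0.80) − (-0.25)(-0.25) = 0.7375
  C_12 = −[(-0.30)(0.80) − (-0.25)(-0.35)] = 0.3275
  C_13 = (-0.30)(-0.25) − (1.00)(-0.35) = 0.4250
  C_21 = −[(-0.05)(0.80) − (-0.40)(-0.25)] = 0.1400
  C_22 = (0.90)(0.80) − (-0.40)(-0.35) = 0.5800
  C_23 = −[(0.90)(-0.25) − (-0.05)(-0.35)] = 0.2425
  C_31 = (-0.05)(-0.25) − (-0.40)(1.00) = 0.4125
  C_32 = −[(0.90)(-0.25) − (-0.40)(-0.30)] = 0.3450
  C_33 = (0.90)(1.00) − (-0.05)(-0.30) = 0.8850
det(I−A) = Σ_j (I−A)_1j·C_1j = (0.90)(0.7375) + (-0.05)(0.3275) + (-0.40)(0.4250) = 0.477375
adj(I−A) = Cᵀ =
  [ 0.7375   0.1400   0.4125]
  [ 0.3275   0.5800   0.3450]
  [ 0.4250   0.2425   0.8850]
(I − A)⁻¹ = adj(I−A) / det(I−A) ≈
  [   1.5449     0.2933     0.8641]
  [   0.6860     1.2150     0.7227]
  [   0.8903     0.5080     1.8539]
The output multiplier for sector j is the column-j sum of the Leontief inverse (I − A)⁻¹ = adj(I−A) / det(I−A).
Column C of adj(I−A): (0.7375, 0.3275, 0.4250); det(I−A) = 0.477375.
m_C = (0.7375 + 0.3275 + 0.4250) / 0.477375 = 1.49 / 0.477375 ≈ 3.121.

m_C = 3.121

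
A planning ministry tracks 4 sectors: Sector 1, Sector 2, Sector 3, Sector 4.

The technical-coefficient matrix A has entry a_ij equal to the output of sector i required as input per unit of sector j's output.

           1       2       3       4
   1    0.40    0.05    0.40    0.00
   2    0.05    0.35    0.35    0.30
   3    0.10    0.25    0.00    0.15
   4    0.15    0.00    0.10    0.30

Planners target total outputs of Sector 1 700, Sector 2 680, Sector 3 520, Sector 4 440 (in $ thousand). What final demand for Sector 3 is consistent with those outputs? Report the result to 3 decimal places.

d_3 = 214.000

I − A =
  [   0.60    -0.05    -0.40     0.00]
  [  -0.05     0.65    -0.35    -0.30]
  [  -0.10    -0.25     1.00    -0.15]
  [  -0.15     0.00    -0.10     0.70]
d = (I − A) x:
  d_1 = (+0.60)·700 + (-0.05)·680 + (-0.40)·520 + (+0.00)·440 = 178.000
  d_2 = (-0.05)·700 + (+0.65)·680 + (-0.35)·520 + (-0.30)·440 = 93.000
  d_3 = (-0.10)·700 + (-0.25)·680 + (+1.00)·520 + (-0.15)·440 = 214.000
  d_4 = (-0.15)·700 + (+0.00)·680 + (-0.10)·520 + (+0.70)·440 = 151.000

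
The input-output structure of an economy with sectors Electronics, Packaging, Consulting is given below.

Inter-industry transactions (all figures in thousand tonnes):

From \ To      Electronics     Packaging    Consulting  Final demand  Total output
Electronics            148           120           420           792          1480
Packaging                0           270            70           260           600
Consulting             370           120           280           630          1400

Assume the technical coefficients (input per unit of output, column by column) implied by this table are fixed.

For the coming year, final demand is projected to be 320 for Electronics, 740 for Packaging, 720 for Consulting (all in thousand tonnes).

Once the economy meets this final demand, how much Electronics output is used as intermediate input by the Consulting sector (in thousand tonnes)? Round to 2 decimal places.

z_13 = 498.70

Technical coefficients a_ij = z_ij / X_j:
  a_11 = 148/1480 = 0.10, a_21 = 0/1480 = 0.00, a_31 = 370/1480 = 0.25
  a_12 = 120/600 = 0.20, a_22 = 270/600 = 0.45, a_32 = 120/600 = 0.20
  a_13 = 420/1400 = 0.30, a_23 = 70/1400 = 0.05, a_33 = 280/1400 = 0.20
I − A =
  [   0.90    -0.20    -0.30]
  [   0.00     0.55    -0.05]
  [  -0.25    -0.20     0.80]
Cofactors of I−A, C_ij = (−1)^(i+j)·(minor ij) (rows/columns in the sector order above):
  C_11 = (0.55)(0.80) − (-0.05)(-0.20) = 0.4300
  C_12 = −[(0.00)(0.80) − (-0.05)(-0.25)] = 0.0125
  C_13 = (0.00)(-0.20) − (0.55)(-0.25) = 0.1375
  C_21 = −[(-0.20)(0.80) − (-0.30)(-0.20)] = 0.2200
  C_22 = (0.90)(0.80) − (-0.30)(-0.25) = 0.6450
  C_23 = −[(0.90)(-0.20) − (-0.20)(-0.25)] = 0.2300
  C_31 = (-0.20)(-0.05) − (-0.30)(0.55) = 0.1750
  C_32 = −[(0.90)(-0.05) − (-0.30)(0.00)] = 0.0450
  C_33 = (0.90)(0.55) − (-0.20)(0.00) = 0.4950
det(I−A) = Σ_j (I−A)_1j·C_1j = (0.90)(0.4300) + (-0.20)(0.0125) + (-0.30)(0.1375) = 0.34325
adj(I−A) = Cᵀ =
  [ 0.4300   0.2200   0.1750]
  [ 0.0125   0.6450   0.0450]
  [ 0.1375   0.2300   0.4950]
(I − A)⁻¹ = adj(I−A) / det(I−A) ≈
  [   1.2527     0.6409     0.5098]
  [   0.0364     1.8791     0.1311]
  [   0.4006     0.6701     1.4421]
First solve x = (I − A)⁻¹ d = adj(I−A)·d / det(I−A); in particular x_3 = (0.1375·320 + 0.2300·740 + 0.4950·720) / 0.34325 = 570.60 / 0.34325 ≈ 1662.3452.
Intermediate flow from 1 to 3: z_13 = a_13 · x_3 = 0.30 × 570.60 / 0.34325 = 171.18 / 0.34325 ≈ 498.70.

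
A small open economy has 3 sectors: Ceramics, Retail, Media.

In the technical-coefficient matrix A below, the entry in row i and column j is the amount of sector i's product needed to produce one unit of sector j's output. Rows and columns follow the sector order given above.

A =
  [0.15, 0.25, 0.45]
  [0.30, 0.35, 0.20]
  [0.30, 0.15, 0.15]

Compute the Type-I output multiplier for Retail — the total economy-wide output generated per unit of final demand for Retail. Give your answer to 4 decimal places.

m_2 = 4.1574

I − A =
  [   0.85    -0.25    -0.45]
  [  -0.30     0.65    -0.20]
  [  -0.30    -0.15     0.85]
Cofactors of I−A, C_ij = (−1)^(i+j)·(minor ij) (rows/columns in the sector order above):
  C_11 = (0.65)(0.85) − (-0.20)(-0.15) = 0.5225
  C_12 = −[(-0.30)(0.85) − (-0.20)(-0.30)] = 0.3150
  C_13 = (-0.30)(-0.15) − (0.65)(-0.30) = 0.2400
  C_21 = −[(-0.25)(0.85) − (-0.45)(-0.15)] = 0.2800
  C_22 = (0.85)(0.85) − (-0.45)(-0.30) = 0.5875
  C_23 = −[(0.85)(-0.15) − (-0.25)(-0.30)] = 0.2025
  C_31 = (-0.25)(-0.20) − (-0.45)(0.65) = 0.3425
  C_32 = −[(0.85)(-0.20) − (-0.45)(-0.30)] = 0.3050
  C_33 = (0.85)(0.65) − (-0.25)(-0.30) = 0.4775
det(I−A) = Σ_j (I−A)_1j·C_1j = (0.85)(0.5225) + (-0.25)(0.3150) + (-0.45)(0.2400) = 0.257375
adj(I−A) = Cᵀ =
  [ 0.5225   0.2800   0.3425]
  [ 0.3150   0.5875   0.3050]
  [ 0.2400   0.2025   0.4775]
(I − A)⁻¹ = adj(I−A) / det(I−A) ≈
  [   2.03011     1.08791     1.33074]
  [   1.22390     2.28266     1.18504]
  [   0.93249     0.78679     1.85527]
The output multiplier for sector j is the column-j sum of the Leontief inverse (I − A)⁻¹ = adj(I−A) / det(I−A).
Column 2 of adj(I−A): (0.2800, 0.5875, 0.2025); det(I−A) = 0.257375.
m_2 = (0.2800 + 0.5875 + 0.2025) / 0.257375 = 1.07 / 0.257375 ≈ 4.1574.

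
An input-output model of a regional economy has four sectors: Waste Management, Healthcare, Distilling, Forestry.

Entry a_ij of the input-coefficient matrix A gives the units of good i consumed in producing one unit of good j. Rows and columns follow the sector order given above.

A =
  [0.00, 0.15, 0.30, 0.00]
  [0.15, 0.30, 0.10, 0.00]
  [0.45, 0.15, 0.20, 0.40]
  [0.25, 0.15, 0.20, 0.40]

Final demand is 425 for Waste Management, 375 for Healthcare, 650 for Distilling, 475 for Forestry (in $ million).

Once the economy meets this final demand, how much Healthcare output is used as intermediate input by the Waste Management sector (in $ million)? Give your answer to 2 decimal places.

I − A =
  [   1.00    -0.15    -0.30     0.00]
  [  -0.15     0.70    -0.10     0.00]
  [  -0.45    -0.15     0.80    -0.40]
  [  -0.25    -0.15    -0.20     0.60]
Compute the cofactors C_ij = (−1)^(i+j)·(3×3 minor ij) of I−A; the adjugate is their transpose:
adj(I−A) = Cᵀ =
  [ 0.2650   0.1050   0.1350   0.0900]
  [ 0.0970   0.2890   0.0870   0.0580]
  [ 0.2815   0.2055   0.4065   0.2710]
  [ 0.2285   0.1845   0.2135   0.4190]
det(I−A) = Σ_j (I−A)_1j·C_1j = (1.00)(0.2650) + (-0.15)(0.0970) + (-0.30)(0.2815) + (0.00)(0.2285) = 0.1660
(I − A)⁻¹ = adj(I−A) / det(I−A) ≈
  [   1.5964     0.6325     0.8133     0.5422]
  [   0.5843     1.7410     0.5241     0.3494]
  [   1.6958     1.2380     2.4488     1.6325]
  [   1.3765     1.1114     1.2861     2.5241]
First solve x = (I − A)⁻¹ d = adj(I−A)·d / det(I−A); in particular x_W = (0.2650·425 + 0.1050·375 + 0.1350·650 + 0.0900·475) / 0.1660 = 282.50 / 0.1660 ≈ 1701.8072.
Intermediate flow from H to W: z_HW = a_HW · x_W = 0.15 × 282.50 / 0.1660 = 42.375 / 0.1660 ≈ 255.27.

z_HW = 255.27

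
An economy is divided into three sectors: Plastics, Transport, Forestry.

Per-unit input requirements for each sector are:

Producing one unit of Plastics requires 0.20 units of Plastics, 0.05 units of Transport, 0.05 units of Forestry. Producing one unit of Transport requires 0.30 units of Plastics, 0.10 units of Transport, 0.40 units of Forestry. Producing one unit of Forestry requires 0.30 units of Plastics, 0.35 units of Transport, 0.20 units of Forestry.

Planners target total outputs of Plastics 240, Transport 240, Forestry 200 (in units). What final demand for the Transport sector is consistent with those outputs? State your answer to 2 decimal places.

I − A =
  [   0.80    -0.30    -0.30]
  [  -0.05     0.90    -0.35]
  [  -0.05    -0.40     0.80]
d = (I − A) x:
  d_1 = (+0.80)·240 + (-0.30)·240 + (-0.30)·200 = 60.00
  d_2 = (-0.05)·240 + (+0.90)·240 + (-0.35)·200 = 134.00
  d_3 = (-0.05)·240 + (-0.40)·240 + (+0.80)·200 = 52.00

d_2 = 134.00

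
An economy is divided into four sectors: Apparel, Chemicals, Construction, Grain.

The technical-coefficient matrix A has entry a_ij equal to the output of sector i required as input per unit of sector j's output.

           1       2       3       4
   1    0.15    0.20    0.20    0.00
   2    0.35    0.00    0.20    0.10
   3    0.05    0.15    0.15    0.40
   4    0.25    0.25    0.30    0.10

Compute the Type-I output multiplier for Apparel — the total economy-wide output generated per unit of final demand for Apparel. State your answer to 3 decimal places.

I − A =
  [   0.85    -0.20    -0.20     0.00]
  [  -0.35     1.00    -0.20    -0.10]
  [  -0.05    -0.15     0.85    -0.40]
  [  -0.25    -0.25    -0.30     0.90]
Compute the cofactors C_ij = (−1)^(i+j)·(3×3 minor ij) of I−A; the adjugate is their transpose:
adj(I−A) = Cᵀ =
  [ 0.572250   0.176000   0.217000   0.116000]
  [ 0.277500   0.519250   0.246500   0.167250]
  [ 0.229750   0.228750   0.675750   0.325750]
  [ 0.312625   0.269375   0.354000   0.615000]
det(I−A) = Σ_j (I−A)_1j·C_1j = (0.85)(0.572250) + (-0.20)(0.277500) + (-0.20)(0.229750) + (0.00)(0.312625) = 0.3849625
(I − A)⁻¹ = adj(I−A) / det(I−A) ≈
  [   1.4865     0.4572     0.5637     0.3013]
  [   0.7208     1.3488     0.6403     0.4345]
  [   0.5968     0.5942     1.7554     0.8462]
  [   0.8121     0.6997     0.9196     1.5976]
The output multiplier for sector j is the column-j sum of the Leontief inverse (I − A)⁻¹ = adj(I−A) / det(I−A).
Column 1 of adj(I−A): (0.572250, 0.277500, 0.229750, 0.312625); det(I−A) = 0.3849625.
m_1 = (0.572250 + 0.277500 + 0.229750 + 0.312625) / 0.3849625 = 1.392125 / 0.3849625 ≈ 3.616.

m_1 = 3.616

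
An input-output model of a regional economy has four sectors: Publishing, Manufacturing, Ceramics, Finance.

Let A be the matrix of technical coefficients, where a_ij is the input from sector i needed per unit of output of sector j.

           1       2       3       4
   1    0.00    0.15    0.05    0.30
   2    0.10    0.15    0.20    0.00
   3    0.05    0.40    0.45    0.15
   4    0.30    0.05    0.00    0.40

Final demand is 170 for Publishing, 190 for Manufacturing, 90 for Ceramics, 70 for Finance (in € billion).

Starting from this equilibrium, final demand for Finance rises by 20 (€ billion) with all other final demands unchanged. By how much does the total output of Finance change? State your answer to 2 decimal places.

Δx_4 = 40.72

I − A =
  [   1.00    -0.15    -0.05    -0.30]
  [  -0.10     0.85    -0.20     0.00]
  [  -0.05    -0.40     0.55    -0.15]
  [  -0.30    -0.05     0.00     0.60]
Compute the cofactors C_ij = (−1)^(i+j)·(3×3 minor ij) of I−A; the adjugate is their transpose:
adj(I−A) = Cᵀ =
  [ 0.231000   0.070125   0.046500   0.127125]
  [ 0.048000   0.276750   0.105000   0.050250]
  [ 0.088500   0.223500   0.423000   0.150000]
  [ 0.119500   0.058125   0.032000   0.373625]
det(I−A) = Σ_j (I−A)_1j·C_1j = (1.00)(0.231000) + (-0.15)(0.048000) + (-0.05)(0.088500) + (-0.30)(0.119500) = 0.183525
(I − A)⁻¹ = adj(I−A) / det(I−A) ≈
  [   1.2587     0.3821     0.2534     0.6927]
  [   0.2615     1.5080     0.5721     0.2738]
  [   0.4822     1.2178     2.3049     0.8173]
  [   0.6511     0.3167     0.1744     2.0358]
Δx = (I − A)⁻¹ Δd with Δd having +20 in the Finance component and 0 elsewhere.
So Δx_4 = L_44 · (+20), where L_44 = adj(I−A)_44 / det(I−A) = 0.373625 / 0.183525.
Δx_4 = 0.373625 × (+20) / 0.183525 = 7.4725 / 0.183525 ≈ 40.72.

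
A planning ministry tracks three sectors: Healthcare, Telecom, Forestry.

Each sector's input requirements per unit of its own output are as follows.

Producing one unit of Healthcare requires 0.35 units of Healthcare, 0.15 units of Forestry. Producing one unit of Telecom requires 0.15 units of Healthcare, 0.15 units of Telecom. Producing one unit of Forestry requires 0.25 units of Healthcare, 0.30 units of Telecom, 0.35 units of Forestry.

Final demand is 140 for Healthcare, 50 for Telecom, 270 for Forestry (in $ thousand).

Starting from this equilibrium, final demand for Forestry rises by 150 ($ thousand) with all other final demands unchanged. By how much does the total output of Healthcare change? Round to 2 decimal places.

Δx_1 = 120.51

I − A =
  [   0.65    -0.15    -0.25]
  [   0.00     0.85    -0.30]
  [  -0.15     0.00     0.65]
Cofactors of I−A, C_ij = (−1)^(i+j)·(minor ij) (rows/columns in the sector order above):
  C_11 = (0.85)(0.65) − (-0.30)(0.00) = 0.5525
  C_12 = −[(0.00)(0.65) − (-0.30)(-0.15)] = 0.0450
  C_13 = (0.00)(0.00) − (0.85)(-0.15) = 0.1275
  C_21 = −[(-0.15)(0.65) − (-0.25)(0.00)] = 0.0975
  C_22 = (0.65)(0.65) − (-0.25)(-0.15) = 0.3850
  C_23 = −[(0.65)(0.00) − (-0.15)(-0.15)] = 0.0225
  C_31 = (-0.15)(-0.30) − (-0.25)(0.85) = 0.2575
  C_32 = −[(0.65)(-0.30) − (-0.25)(0.00)] = 0.1950
  C_33 = (0.65)(0.85) − (-0.15)(0.00) = 0.5525
det(I−A) = Σ_j (I−A)_1j·C_1j = (0.65)(0.5525) + (-0.15)(0.0450) + (-0.25)(0.1275) = 0.3205
adj(I−A) = Cᵀ =
  [ 0.5525   0.0975   0.2575]
  [ 0.0450   0.3850   0.1950]
  [ 0.1275   0.0225   0.5525]
(I − A)⁻¹ = adj(I−A) / det(I−A) ≈
  [   1.7239     0.3042     0.8034]
  [   0.1404     1.2012     0.6084]
  [   0.3978     0.0702     1.7239]
Δx = (I − A)⁻¹ Δd with Δd having +150 in the Forestry component and 0 elsewhere.
So Δx_1 = L_13 · (+150), where L_13 = adj(I−A)_13 / det(I−A) = 0.2575 / 0.3205.
Δx_1 = 0.2575 × (+150) / 0.3205 = 38.625 / 0.3205 ≈ 120.51.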